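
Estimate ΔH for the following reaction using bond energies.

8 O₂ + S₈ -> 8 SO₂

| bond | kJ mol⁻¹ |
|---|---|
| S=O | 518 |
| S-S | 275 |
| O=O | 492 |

Bonds broken (reactants):
  O=O: 8 × 492 = 3936
  S-S: 8 × 275 = 2200
  Σ(broken) = 6136 kJ
Bonds formed (products):
  S=O: 16 × 518 = 8288
  Σ(formed) = 8288 kJ
ΔH = Σ(broken) − Σ(formed) = 6136 − 8288 = −2152 kJ

ΔH ≈ −2152 kJ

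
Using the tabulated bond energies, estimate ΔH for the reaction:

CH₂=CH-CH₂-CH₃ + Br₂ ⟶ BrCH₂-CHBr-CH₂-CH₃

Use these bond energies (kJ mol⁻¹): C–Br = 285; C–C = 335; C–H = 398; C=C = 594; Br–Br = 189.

ΔH ≈ −122 kJ

Bonds broken (reactants):
  Br–Br: 1 × 189 = 189
  C–C: 2 × 335 = 670
  C–H: 8 × 398 = 3184
  C=C: 1 × 594 = 594
  Σ(broken) = 4637 kJ
Bonds formed (products):
  C–Br: 2 × 285 = 570
  C–C: 3 × 335 = 1005
  C–H: 8 × 398 = 3184
  Σ(formed) = 4759 kJ
ΔH = Σ(broken) − Σ(formed) = 4637 − 4759 = −122 kJ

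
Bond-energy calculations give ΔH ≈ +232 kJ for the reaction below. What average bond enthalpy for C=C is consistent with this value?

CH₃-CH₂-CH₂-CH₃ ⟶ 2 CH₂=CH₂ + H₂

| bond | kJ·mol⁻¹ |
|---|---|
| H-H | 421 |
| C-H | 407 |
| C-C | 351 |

Let D be the C=C bond energy.
Σ(broken) = 3×351 + 10×407 = 5123
Σ(formed) = 8×407 + 2×D + 1×421 = 3677 + 2D
ΔH = Σ(broken) − Σ(formed) = (5123) − (3677 + 2D) = +1446 − 2D
Setting this equal to +232 kJ gives 2D = 1214, so D = 607 kJ/mol.

D(C=C) ≈ 607 kJ/mol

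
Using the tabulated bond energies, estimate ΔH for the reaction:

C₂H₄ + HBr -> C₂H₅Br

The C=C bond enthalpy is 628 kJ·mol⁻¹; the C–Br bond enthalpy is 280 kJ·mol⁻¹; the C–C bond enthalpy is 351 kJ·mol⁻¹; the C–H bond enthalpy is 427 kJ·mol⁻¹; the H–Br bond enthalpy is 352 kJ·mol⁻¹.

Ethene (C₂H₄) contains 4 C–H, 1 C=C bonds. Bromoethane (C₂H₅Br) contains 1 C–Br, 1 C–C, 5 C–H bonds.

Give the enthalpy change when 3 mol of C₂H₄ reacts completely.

Bonds broken (reactants):
  C–H: 4 × 427 = 1708
  C=C: 1 × 628 = 628
  H–Br: 1 × 352 = 352
  Σ(broken) = 2688 kJ
Bonds formed (products):
  C–Br: 1 × 280 = 280
  C–C: 1 × 351 = 351
  C–H: 5 × 427 = 2135
  Σ(formed) = 2766 kJ
ΔH = Σ(broken) − Σ(formed) = 2688 − 2766 = −78 kJ
For 3× the reaction as written: 3 × (−78) = −234 kJ

ΔH = −234 kJ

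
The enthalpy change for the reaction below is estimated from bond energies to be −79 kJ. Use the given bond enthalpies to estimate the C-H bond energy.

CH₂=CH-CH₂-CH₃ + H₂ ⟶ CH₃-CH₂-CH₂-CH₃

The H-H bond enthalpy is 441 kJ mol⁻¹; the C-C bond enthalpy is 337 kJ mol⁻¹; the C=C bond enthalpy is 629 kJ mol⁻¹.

D(C-H) ≈ 406 kJ/mol

Let D be the C-H bond energy.
Σ(broken) = 2×337 + 8×D + 1×629 + 1×441 = 1744 + 8D
Σ(formed) = 3×337 + 10×D = 1011 + 10D
ΔH = Σ(broken) − Σ(formed) = (1744 + 8D) − (1011 + 10D) = +733 − 2D
Setting this equal to −79 kJ gives 2D = 812, so D = 406 kJ/mol.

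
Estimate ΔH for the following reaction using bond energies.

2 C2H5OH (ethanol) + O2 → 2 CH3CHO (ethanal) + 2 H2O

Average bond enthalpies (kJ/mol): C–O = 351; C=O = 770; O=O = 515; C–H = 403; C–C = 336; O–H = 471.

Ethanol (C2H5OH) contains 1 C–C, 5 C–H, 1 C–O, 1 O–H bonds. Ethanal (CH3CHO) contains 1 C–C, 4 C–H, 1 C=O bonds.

ΔH ≈ −459 kJ

Bonds broken (reactants):
  C–C: 2 × 336 = 672
  C–H: 10 × 403 = 4030
  C–O: 2 × 351 = 702
  O–H: 2 × 471 = 942
  O=O: 1 × 515 = 515
  Σ(broken) = 6861 kJ
Bonds formed (products):
  C–C: 2 × 336 = 672
  C–H: 8 × 403 = 3224
  C=O: 2 × 770 = 1540
  O–H: 4 × 471 = 1884
  Σ(formed) = 7320 kJ
ΔH = Σ(broken) − Σ(formed) = 6861 − 7320 = −459 kJ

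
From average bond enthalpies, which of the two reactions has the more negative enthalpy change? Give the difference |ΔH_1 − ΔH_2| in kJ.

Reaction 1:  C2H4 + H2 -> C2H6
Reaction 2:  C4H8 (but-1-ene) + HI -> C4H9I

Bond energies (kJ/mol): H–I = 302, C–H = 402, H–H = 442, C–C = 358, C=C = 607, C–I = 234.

Reaction 1:
  Bonds broken (reactants):
    C–H: 4 × 402 = 1608
    C=C: 1 × 607 = 607
    H–H: 1 × 442 = 442
    Σ(broken) = 2657 kJ
  Bonds formed (products):
    C–C: 1 × 358 = 358
    C–H: 6 × 402 = 2412
    Σ(formed) = 2770 kJ
  ΔH_1 = 2657 − 2770 = −113 kJ
Reaction 2:
  Bonds broken (reactants):
    C–C: 2 × 358 = 716
    C–H: 8 × 402 = 3216
    C=C: 1 × 607 = 607
    H–I: 1 × 302 = 302
    Σ(broken) = 4841 kJ
  Bonds formed (products):
    C–C: 3 × 358 = 1074
    C–H: 9 × 402 = 3618
    C–I: 1 × 234 = 234
    Σ(formed) = 4926 kJ
  ΔH_2 = 4841 − 4926 = −85 kJ
ΔH_1 − ΔH_2 = −28 kJ, so reaction 1 has the more negative ΔH; |ΔH_1 − ΔH_2| = 28 kJ.

Reaction 1, by 28 kJ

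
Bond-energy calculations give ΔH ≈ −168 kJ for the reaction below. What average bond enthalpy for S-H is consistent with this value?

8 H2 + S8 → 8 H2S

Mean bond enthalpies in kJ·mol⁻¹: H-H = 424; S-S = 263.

D(S-H) ≈ 354 kJ/mol

Let D be the S-H bond energy.
Σ(broken) = 8×424 + 8×263 = 5496
Σ(formed) = 16×D = 16D
ΔH = Σ(broken) − Σ(formed) = (5496) − (16D) = +5496 − 16D
Setting this equal to −168 kJ gives 16D = 5664, so D = 354 kJ/mol.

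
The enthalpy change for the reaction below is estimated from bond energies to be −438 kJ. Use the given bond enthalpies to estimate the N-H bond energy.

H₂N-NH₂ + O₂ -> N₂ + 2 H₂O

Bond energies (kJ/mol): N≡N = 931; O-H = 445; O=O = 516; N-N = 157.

Let D be the N-H bond energy.
Σ(broken) = 4×D + 1×157 + 1×516 = 673 + 4D
Σ(formed) = 1×931 + 4×445 = 2711
ΔH = Σ(broken) − Σ(formed) = (673 + 4D) − (2711) = −2038 + 4D
Setting this equal to −438 kJ gives 4D = 1600, so D = 400 kJ/mol.

D(N-H) ≈ 400 kJ/mol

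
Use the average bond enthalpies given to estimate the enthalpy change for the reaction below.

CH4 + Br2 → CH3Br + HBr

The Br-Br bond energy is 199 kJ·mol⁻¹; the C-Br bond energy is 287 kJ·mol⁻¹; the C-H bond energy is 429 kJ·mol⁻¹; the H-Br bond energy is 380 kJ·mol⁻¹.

ΔH ≈ −39 kJ

Bonds broken (reactants):
  Br-Br: 1 × 199 = 199
  C-H: 4 × 429 = 1716
  Σ(broken) = 1915 kJ
Bonds formed (products):
  C-Br: 1 × 287 = 287
  C-H: 3 × 429 = 1287
  H-Br: 1 × 380 = 380
  Σ(formed) = 1954 kJ
ΔH = Σ(broken) − Σ(formed) = 1915 − 1954 = −39 kJ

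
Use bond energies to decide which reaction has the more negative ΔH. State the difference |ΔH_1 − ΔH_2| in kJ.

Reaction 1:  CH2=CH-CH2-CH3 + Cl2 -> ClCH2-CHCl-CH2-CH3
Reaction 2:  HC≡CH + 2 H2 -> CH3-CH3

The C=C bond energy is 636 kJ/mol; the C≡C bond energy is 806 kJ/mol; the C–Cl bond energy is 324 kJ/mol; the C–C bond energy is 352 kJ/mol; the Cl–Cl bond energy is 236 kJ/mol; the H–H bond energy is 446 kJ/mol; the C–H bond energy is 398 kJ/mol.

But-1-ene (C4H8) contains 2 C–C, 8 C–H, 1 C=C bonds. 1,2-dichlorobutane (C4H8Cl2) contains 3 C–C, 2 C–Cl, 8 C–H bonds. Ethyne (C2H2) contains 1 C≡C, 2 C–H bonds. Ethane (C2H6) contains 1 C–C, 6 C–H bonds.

Reaction 2, by 118 kJ

Reaction 1:
  Bonds broken (reactants):
    C–C: 2 × 352 = 704
    C–H: 8 × 398 = 3184
    C=C: 1 × 636 = 636
    Cl–Cl: 1 × 236 = 236
    Σ(broken) = 4760 kJ
  Bonds formed (products):
    C–C: 3 × 352 = 1056
    C–Cl: 2 × 324 = 648
    C–H: 8 × 398 = 3184
    Σ(formed) = 4888 kJ
  ΔH_1 = 4760 − 4888 = −128 kJ
Reaction 2:
  Bonds broken (reactants):
    C≡C: 1 × 806 = 806
    C–H: 2 × 398 = 796
    H–H: 2 × 446 = 892
    Σ(broken) = 2494 kJ
  Bonds formed (products):
    C–C: 1 × 352 = 352
    C–H: 6 × 398 = 2388
    Σ(formed) = 2740 kJ
  ΔH_2 = 2494 − 2740 = −246 kJ
ΔH_1 − ΔH_2 = +118 kJ, so reaction 2 has the more negative ΔH; |ΔH_1 − ΔH_2| = 118 kJ.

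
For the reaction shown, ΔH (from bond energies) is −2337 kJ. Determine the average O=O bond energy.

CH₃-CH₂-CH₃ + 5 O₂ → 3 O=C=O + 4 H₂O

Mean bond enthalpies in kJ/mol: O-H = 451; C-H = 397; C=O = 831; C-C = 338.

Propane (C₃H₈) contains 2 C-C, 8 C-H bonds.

Let D be the O=O bond energy.
Σ(broken) = 2×338 + 8×397 + 5×D = 3852 + 5D
Σ(formed) = 6×831 + 8×451 = 8594
ΔH = Σ(broken) − Σ(formed) = (3852 + 5D) − (8594) = −4742 + 5D
Setting this equal to −2337 kJ gives 5D = 2405, so D = 481 kJ/mol.

D(O=O) ≈ 481 kJ/mol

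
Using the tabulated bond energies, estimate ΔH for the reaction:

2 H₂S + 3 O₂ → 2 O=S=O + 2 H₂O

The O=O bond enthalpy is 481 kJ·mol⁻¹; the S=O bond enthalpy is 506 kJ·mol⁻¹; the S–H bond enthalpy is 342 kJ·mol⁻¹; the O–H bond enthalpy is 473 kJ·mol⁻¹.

Bonds broken (reactants):
  O=O: 3 × 481 = 1443
  S–H: 4 × 342 = 1368
  Σ(broken) = 2811 kJ
Bonds formed (products):
  O–H: 4 × 473 = 1892
  S=O: 4 × 506 = 2024
  Σ(formed) = 3916 kJ
ΔH = Σ(broken) − Σ(formed) = 2811 − 3916 = −1105 kJ

ΔH ≈ −1105 kJ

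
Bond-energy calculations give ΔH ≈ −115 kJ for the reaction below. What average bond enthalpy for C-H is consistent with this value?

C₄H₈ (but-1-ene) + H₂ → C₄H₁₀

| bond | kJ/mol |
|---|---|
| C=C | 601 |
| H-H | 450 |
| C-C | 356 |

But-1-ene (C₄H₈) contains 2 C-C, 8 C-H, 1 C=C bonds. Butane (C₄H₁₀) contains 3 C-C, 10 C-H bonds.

Let D be the C-H bond energy.
Σ(broken) = 2×356 + 8×D + 1×601 + 1×450 = 1763 + 8D
Σ(formed) = 3×356 + 10×D = 1068 + 10D
ΔH = Σ(broken) − Σ(formed) = (1763 + 8D) − (1068 + 10D) = +695 − 2D
Setting this equal to −115 kJ gives 2D = 810, so D = 405 kJ/mol.

D(C-H) ≈ 405 kJ/mol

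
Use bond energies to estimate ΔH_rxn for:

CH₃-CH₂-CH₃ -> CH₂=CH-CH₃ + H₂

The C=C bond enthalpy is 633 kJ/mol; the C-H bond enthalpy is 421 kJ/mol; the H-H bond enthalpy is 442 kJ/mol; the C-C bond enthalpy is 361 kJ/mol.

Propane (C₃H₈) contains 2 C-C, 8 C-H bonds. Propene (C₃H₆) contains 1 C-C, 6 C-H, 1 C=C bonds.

ΔH ≈ +128 kJ

Bonds broken (reactants):
  C-C: 2 × 361 = 722
  C-H: 8 × 421 = 3368
  Σ(broken) = 4090 kJ
Bonds formed (products):
  C-C: 1 × 361 = 361
  C-H: 6 × 421 = 2526
  C=C: 1 × 633 = 633
  H-H: 1 × 442 = 442
  Σ(formed) = 3962 kJ
ΔH = Σ(broken) − Σ(formed) = 4090 − 3962 = +128 kJ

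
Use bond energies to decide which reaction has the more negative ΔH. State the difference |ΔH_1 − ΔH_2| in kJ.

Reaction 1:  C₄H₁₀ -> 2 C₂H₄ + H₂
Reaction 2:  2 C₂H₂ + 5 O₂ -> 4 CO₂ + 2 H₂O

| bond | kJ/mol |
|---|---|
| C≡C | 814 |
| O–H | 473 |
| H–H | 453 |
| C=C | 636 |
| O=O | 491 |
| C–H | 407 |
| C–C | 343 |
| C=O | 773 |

Reaction 1:
  Bonds broken (reactants):
    C–C: 3 × 343 = 1029
    C–H: 10 × 407 = 4070
    Σ(broken) = 5099 kJ
  Bonds formed (products):
    C–H: 8 × 407 = 3256
    C=C: 2 × 636 = 1272
    H–H: 1 × 453 = 453
    Σ(formed) = 4981 kJ
  ΔH_1 = 5099 − 4981 = +118 kJ
Reaction 2:
  Bonds broken (reactants):
    C≡C: 2 × 814 = 1628
    C–H: 4 × 407 = 1628
    O=O: 5 × 491 = 2455
    Σ(broken) = 5711 kJ
  Bonds formed (products):
    C=O: 8 × 773 = 6184
    O–H: 4 × 473 = 1892
    Σ(formed) = 8076 kJ
  ΔH_2 = 5711 − 8076 = −2365 kJ
ΔH_1 − ΔH_2 = +2483 kJ, so reaction 2 has the more negative ΔH; |ΔH_1 − ΔH_2| = 2483 kJ.

Reaction 2, by 2483 kJ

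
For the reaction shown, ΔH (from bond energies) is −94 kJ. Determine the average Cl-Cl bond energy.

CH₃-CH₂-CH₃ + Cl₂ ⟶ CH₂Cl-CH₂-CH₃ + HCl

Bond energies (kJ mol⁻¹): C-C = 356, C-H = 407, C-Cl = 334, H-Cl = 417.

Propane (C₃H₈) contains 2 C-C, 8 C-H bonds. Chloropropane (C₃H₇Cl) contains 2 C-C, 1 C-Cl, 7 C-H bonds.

Let D be the Cl-Cl bond energy.
Σ(broken) = 2×356 + 8×407 + 1×D = 3968 + D
Σ(formed) = 2×356 + 1×334 + 7×407 + 1×417 = 4312
ΔH = Σ(broken) − Σ(formed) = (3968 + D) − (4312) = −344 + D
Setting this equal to −94 kJ gives D = 250 kJ/mol.

D(Cl-Cl) ≈ 250 kJ/mol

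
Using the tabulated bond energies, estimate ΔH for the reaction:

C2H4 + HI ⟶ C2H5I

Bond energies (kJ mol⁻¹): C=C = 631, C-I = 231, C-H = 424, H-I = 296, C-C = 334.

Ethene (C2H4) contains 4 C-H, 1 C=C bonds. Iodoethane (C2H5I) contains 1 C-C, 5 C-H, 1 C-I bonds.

Bonds broken (reactants):
  C-H: 4 × 424 = 1696
  C=C: 1 × 631 = 631
  H-I: 1 × 296 = 296
  Σ(broken) = 2623 kJ
Bonds formed (products):
  C-C: 1 × 334 = 334
  C-H: 5 × 424 = 2120
  C-I: 1 × 231 = 231
  Σ(formed) = 2685 kJ
ΔH = Σ(broken) − Σ(formed) = 2623 − 2685 = −62 kJ

ΔH ≈ −62 kJ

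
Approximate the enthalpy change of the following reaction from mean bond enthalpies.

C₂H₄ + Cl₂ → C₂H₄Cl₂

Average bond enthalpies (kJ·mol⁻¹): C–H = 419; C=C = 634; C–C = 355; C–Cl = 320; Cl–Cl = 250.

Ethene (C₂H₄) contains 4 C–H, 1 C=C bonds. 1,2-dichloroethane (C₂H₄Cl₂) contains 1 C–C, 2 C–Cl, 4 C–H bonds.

Bonds broken (reactants):
  C–H: 4 × 419 = 1676
  C=C: 1 × 634 = 634
  Cl–Cl: 1 × 250 = 250
  Σ(broken) = 2560 kJ
Bonds formed (products):
  C–C: 1 × 355 = 355
  C–Cl: 2 × 320 = 640
  C–H: 4 × 419 = 1676
  Σ(formed) = 2671 kJ
ΔH = Σ(broken) − Σ(formed) = 2560 − 2671 = −111 kJ

ΔH ≈ −111 kJ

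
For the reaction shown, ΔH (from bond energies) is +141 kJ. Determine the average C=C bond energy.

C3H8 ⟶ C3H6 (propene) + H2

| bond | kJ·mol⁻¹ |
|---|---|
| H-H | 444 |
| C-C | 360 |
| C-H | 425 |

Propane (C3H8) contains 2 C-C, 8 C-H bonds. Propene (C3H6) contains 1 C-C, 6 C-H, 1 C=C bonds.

Let D be the C=C bond energy.
Σ(broken) = 2×360 + 8×425 = 4120
Σ(formed) = 1×360 + 6×425 + 1×D + 1×444 = 3354 + D
ΔH = Σ(broken) − Σ(formed) = (4120) − (3354 + D) = +766 − D
Setting this equal to +141 kJ gives D = 625 kJ/mol.

D(C=C) ≈ 625 kJ/mol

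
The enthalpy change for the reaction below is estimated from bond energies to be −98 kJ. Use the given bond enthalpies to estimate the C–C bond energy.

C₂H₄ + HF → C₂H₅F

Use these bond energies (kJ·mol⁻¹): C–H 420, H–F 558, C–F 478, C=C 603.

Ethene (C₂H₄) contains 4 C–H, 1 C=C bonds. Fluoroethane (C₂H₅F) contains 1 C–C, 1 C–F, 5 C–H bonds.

Let D be the C–C bond energy.
Σ(broken) = 4×420 + 1×603 + 1×558 = 2841
Σ(formed) = 1×D + 1×478 + 5×420 = 2578 + D
ΔH = Σ(broken) − Σ(formed) = (2841) − (2578 + D) = +263 − D
Setting this equal to −98 kJ gives D = 361 kJ/mol.

D(C–C) ≈ 361 kJ/mol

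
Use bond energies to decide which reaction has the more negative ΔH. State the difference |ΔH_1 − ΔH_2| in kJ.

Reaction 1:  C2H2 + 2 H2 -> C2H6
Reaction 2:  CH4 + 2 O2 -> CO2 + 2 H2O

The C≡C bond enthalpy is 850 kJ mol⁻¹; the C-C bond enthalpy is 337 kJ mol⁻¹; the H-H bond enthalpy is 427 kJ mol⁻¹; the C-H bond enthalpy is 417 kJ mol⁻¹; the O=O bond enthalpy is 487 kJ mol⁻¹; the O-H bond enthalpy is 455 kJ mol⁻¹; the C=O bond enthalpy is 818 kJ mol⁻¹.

Reaction 1:
  Bonds broken (reactants):
    C≡C: 1 × 850 = 850
    C-H: 2 × 417 = 834
    H-H: 2 × 427 = 854
    Σ(broken) = 2538 kJ
  Bonds formed (products):
    C-C: 1 × 337 = 337
    C-H: 6 × 417 = 2502
    Σ(formed) = 2839 kJ
  ΔH_1 = 2538 − 2839 = −301 kJ
Reaction 2:
  Bonds broken (reactants):
    C-H: 4 × 417 = 1668
    O=O: 2 × 487 = 974
    Σ(broken) = 2642 kJ
  Bonds formed (products):
    C=O: 2 × 818 = 1636
    O-H: 4 × 455 = 1820
    Σ(formed) = 3456 kJ
  ΔH_2 = 2642 − 3456 = −814 kJ
ΔH_1 − ΔH_2 = +513 kJ, so reaction 2 has the more negative ΔH; |ΔH_1 − ΔH_2| = 513 kJ.

Reaction 2, by 513 kJ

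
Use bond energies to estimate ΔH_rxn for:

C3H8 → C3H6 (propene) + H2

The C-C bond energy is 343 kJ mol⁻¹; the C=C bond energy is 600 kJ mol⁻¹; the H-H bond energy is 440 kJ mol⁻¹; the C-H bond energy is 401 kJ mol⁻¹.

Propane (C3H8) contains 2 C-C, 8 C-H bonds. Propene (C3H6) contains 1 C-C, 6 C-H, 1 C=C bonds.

Bonds broken (reactants):
  C-C: 2 × 343 = 686
  C-H: 8 × 401 = 3208
  Σ(broken) = 3894 kJ
Bonds formed (products):
  C-C: 1 × 343 = 343
  C-H: 6 × 401 = 2406
  C=C: 1 × 600 = 600
  H-H: 1 × 440 = 440
  Σ(formed) = 3789 kJ
ΔH = Σ(broken) − Σ(formed) = 3894 − 3789 = +105 kJ

ΔH ≈ +105 kJ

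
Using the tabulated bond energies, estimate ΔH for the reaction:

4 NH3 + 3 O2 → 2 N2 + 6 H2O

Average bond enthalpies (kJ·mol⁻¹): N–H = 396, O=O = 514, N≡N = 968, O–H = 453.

Bonds broken (reactants):
  N–H: 12 × 396 = 4752
  O=O: 3 × 514 = 1542
  Σ(broken) = 6294 kJ
Bonds formed (products):
  N≡N: 2 × 968 = 1936
  O–H: 12 × 453 = 5436
  Σ(formed) = 7372 kJ
ΔH = Σ(broken) − Σ(formed) = 6294 − 7372 = −1078 kJ

ΔH ≈ −1078 kJ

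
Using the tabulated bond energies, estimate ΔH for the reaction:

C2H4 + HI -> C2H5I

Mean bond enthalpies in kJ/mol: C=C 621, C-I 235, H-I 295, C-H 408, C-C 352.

Bonds broken (reactants):
  C-H: 4 × 408 = 1632
  C=C: 1 × 621 = 621
  H-I: 1 × 295 = 295
  Σ(broken) = 2548 kJ
Bonds formed (products):
  C-C: 1 × 352 = 352
  C-H: 5 × 408 = 2040
  C-I: 1 × 235 = 235
  Σ(formed) = 2627 kJ
ΔH = Σ(broken) − Σ(formed) = 2548 − 2627 = −79 kJ

ΔH ≈ −79 kJ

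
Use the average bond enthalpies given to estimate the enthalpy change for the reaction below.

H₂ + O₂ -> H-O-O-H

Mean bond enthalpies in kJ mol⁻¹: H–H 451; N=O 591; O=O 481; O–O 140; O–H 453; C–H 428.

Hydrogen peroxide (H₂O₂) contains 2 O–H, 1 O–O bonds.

Bonds broken (reactants):
  H–H: 1 × 451 = 451
  O=O: 1 × 481 = 481
  Σ(broken) = 932 kJ
Bonds formed (products):
  O–H: 2 × 453 = 906
  O–O: 1 × 140 = 140
  Σ(formed) = 1046 kJ
ΔH = Σ(broken) − Σ(formed) = 932 − 1046 = −114 kJ

ΔH ≈ −114 kJ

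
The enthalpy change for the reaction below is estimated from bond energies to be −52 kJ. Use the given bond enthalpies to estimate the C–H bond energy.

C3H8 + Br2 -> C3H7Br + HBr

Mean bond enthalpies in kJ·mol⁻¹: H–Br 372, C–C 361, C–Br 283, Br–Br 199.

Let D be the C–H bond energy.
Σ(broken) = 1×199 + 2×361 + 8×D = 921 + 8D
Σ(formed) = 1×283 + 2×361 + 7×D + 1×372 = 1377 + 7D
ΔH = Σ(broken) − Σ(formed) = (921 + 8D) − (1377 + 7D) = −456 + D
Setting this equal to −52 kJ gives D = 404 kJ/mol.

D(C–H) ≈ 404 kJ/mol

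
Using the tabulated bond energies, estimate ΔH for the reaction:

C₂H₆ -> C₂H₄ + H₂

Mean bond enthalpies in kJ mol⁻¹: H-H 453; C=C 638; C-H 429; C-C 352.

ΔH ≈ +119 kJ

Bonds broken (reactants):
  C-C: 1 × 352 = 352
  C-H: 6 × 429 = 2574
  Σ(broken) = 2926 kJ
Bonds formed (products):
  C-H: 4 × 429 = 1716
  C=C: 1 × 638 = 638
  H-H: 1 × 453 = 453
  Σ(formed) = 2807 kJ
ΔH = Σ(broken) − Σ(formed) = 2926 − 2807 = +119 kJ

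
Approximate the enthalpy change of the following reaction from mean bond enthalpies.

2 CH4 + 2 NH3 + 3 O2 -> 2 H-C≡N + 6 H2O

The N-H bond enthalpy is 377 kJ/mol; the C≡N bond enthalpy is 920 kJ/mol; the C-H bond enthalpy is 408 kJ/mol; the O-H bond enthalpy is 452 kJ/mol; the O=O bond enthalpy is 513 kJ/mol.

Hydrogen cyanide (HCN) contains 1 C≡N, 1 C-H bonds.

ΔH ≈ −1015 kJ

Bonds broken (reactants):
  C-H: 8 × 408 = 3264
  N-H: 6 × 377 = 2262
  O=O: 3 × 513 = 1539
  Σ(broken) = 7065 kJ
Bonds formed (products):
  C≡N: 2 × 920 = 1840
  C-H: 2 × 408 = 816
  O-H: 12 × 452 = 5424
  Σ(formed) = 8080 kJ
ΔH = Σ(broken) − Σ(formed) = 7065 − 8080 = −1015 kJ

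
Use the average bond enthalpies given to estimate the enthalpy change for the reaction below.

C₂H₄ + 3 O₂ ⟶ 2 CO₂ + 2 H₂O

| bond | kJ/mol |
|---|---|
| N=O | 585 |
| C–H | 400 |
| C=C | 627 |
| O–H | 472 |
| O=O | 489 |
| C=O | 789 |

Bonds broken (reactants):
  C–H: 4 × 400 = 1600
  C=C: 1 × 627 = 627
  O=O: 3 × 489 = 1467
  Σ(broken) = 3694 kJ
Bonds formed (products):
  C=O: 4 × 789 = 3156
  O–H: 4 × 472 = 1888
  Σ(formed) = 5044 kJ
ΔH = Σ(broken) − Σ(formed) = 3694 − 5044 = −1350 kJ

ΔH ≈ −1350 kJ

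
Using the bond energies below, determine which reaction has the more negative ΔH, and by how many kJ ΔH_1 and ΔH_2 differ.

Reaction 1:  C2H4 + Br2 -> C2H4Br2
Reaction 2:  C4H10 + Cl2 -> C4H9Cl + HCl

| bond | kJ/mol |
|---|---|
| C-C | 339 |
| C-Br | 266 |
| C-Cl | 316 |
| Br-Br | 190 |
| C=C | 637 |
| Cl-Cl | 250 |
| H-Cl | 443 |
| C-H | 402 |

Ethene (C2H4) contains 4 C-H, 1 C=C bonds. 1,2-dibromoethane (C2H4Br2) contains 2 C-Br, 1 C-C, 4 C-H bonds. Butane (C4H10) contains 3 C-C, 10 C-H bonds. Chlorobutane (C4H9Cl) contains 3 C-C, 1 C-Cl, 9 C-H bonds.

Reaction 2, by 63 kJ

Reaction 1:
  Bonds broken (reactants):
    Br-Br: 1 × 190 = 190
    C-H: 4 × 402 = 1608
    C=C: 1 × 637 = 637
    Σ(broken) = 2435 kJ
  Bonds formed (products):
    C-Br: 2 × 266 = 532
    C-C: 1 × 339 = 339
    C-H: 4 × 402 = 1608
    Σ(formed) = 2479 kJ
  ΔH_1 = 2435 − 2479 = −44 kJ
Reaction 2:
  Bonds broken (reactants):
    C-C: 3 × 339 = 1017
    C-H: 10 × 402 = 4020
    Cl-Cl: 1 × 250 = 250
    Σ(broken) = 5287 kJ
  Bonds formed (products):
    C-C: 3 × 339 = 1017
    C-Cl: 1 × 316 = 316
    C-H: 9 × 402 = 3618
    H-Cl: 1 × 443 = 443
    Σ(formed) = 5394 kJ
  ΔH_2 = 5287 − 5394 = −107 kJ
ΔH_1 − ΔH_2 = +63 kJ, so reaction 2 has the more negative ΔH; |ΔH_1 − ΔH_2| = 63 kJ.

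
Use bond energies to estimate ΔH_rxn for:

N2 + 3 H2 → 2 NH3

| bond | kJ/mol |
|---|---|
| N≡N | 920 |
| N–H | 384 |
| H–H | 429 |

Bonds broken (reactants):
  H–H: 3 × 429 = 1287
  N≡N: 1 × 920 = 920
  Σ(broken) = 2207 kJ
Bonds formed (products):
  N–H: 6 × 384 = 2304
  Σ(formed) = 2304 kJ
ΔH = Σ(broken) − Σ(formed) = 2207 − 2304 = −97 kJ

ΔH ≈ −97 kJ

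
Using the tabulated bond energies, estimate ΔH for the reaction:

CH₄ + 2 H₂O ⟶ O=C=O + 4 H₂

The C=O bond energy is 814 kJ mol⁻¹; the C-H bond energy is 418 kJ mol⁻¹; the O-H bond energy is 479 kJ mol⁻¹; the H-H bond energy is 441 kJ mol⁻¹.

Bonds broken (reactants):
  C-H: 4 × 418 = 1672
  O-H: 4 × 479 = 1916
  Σ(broken) = 3588 kJ
Bonds formed (products):
  C=O: 2 × 814 = 1628
  H-H: 4 × 441 = 1764
  Σ(formed) = 3392 kJ
ΔH = Σ(broken) − Σ(formed) = 3588 − 3392 = +196 kJ

ΔH ≈ +196 kJ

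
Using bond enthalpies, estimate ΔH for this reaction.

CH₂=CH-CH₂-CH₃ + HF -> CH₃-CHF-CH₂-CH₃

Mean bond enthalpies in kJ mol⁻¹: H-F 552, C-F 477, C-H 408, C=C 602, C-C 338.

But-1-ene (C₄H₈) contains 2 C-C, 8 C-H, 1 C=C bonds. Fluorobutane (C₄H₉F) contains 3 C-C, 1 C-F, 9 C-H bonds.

Bonds broken (reactants):
  C-C: 2 × 338 = 676
  C-H: 8 × 408 = 3264
  C=C: 1 × 602 = 602
  H-F: 1 × 552 = 552
  Σ(broken) = 5094 kJ
Bonds formed (products):
  C-C: 3 × 338 = 1014
  C-F: 1 × 477 = 477
  C-H: 9 × 408 = 3672
  Σ(formed) = 5163 kJ
ΔH = Σ(broken) − Σ(formed) = 5094 − 5163 = −69 kJ

ΔH ≈ −69 kJ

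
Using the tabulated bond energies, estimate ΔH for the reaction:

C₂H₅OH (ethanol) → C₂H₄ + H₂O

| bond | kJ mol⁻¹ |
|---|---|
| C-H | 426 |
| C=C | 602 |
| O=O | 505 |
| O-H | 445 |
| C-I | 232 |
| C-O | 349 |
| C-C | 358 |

Bonds broken (reactants):
  C-C: 1 × 358 = 358
  C-H: 5 × 426 = 2130
  C-O: 1 × 349 = 349
  O-H: 1 × 445 = 445
  Σ(broken) = 3282 kJ
Bonds formed (products):
  C-H: 4 × 426 = 1704
  C=C: 1 × 602 = 602
  O-H: 2 × 445 = 890
  Σ(formed) = 3196 kJ
ΔH = Σ(broken) − Σ(formed) = 3282 − 3196 = +86 kJ

ΔH ≈ +86 kJ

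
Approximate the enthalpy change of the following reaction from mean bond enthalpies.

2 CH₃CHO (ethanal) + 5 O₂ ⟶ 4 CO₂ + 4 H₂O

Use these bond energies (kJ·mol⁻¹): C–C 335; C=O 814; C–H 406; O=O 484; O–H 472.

ΔH ≈ −2322 kJ

Bonds broken (reactants):
  C–C: 2 × 335 = 670
  C–H: 8 × 406 = 3248
  C=O: 2 × 814 = 1628
  O=O: 5 × 484 = 2420
  Σ(broken) = 7966 kJ
Bonds formed (products):
  C=O: 8 × 814 = 6512
  O–H: 8 × 472 = 3776
  Σ(formed) = 10288 kJ
ΔH = Σ(broken) − Σ(formed) = 7966 − 10288 = −2322 kJ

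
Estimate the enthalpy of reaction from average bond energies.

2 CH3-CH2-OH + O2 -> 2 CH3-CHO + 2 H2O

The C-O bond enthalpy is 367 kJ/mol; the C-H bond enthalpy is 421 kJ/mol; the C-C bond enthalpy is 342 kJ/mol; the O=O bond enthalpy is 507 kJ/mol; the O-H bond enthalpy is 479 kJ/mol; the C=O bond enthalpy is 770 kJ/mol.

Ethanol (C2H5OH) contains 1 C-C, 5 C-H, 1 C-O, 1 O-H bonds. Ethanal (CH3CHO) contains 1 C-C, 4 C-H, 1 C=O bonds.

Bonds broken (reactants):
  C-C: 2 × 342 = 684
  C-H: 10 × 421 = 4210
  C-O: 2 × 367 = 734
  O-H: 2 × 479 = 958
  O=O: 1 × 507 = 507
  Σ(broken) = 7093 kJ
Bonds formed (products):
  C-C: 2 × 342 = 684
  C-H: 8 × 421 = 3368
  C=O: 2 × 770 = 1540
  O-H: 4 × 479 = 1916
  Σ(formed) = 7508 kJ
ΔH = Σ(broken) − Σ(formed) = 7093 − 7508 = −415 kJ

ΔH ≈ −415 kJ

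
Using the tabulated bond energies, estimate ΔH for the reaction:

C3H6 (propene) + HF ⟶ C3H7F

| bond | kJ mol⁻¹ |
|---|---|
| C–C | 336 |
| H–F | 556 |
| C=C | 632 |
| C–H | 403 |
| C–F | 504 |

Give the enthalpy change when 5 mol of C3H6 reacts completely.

Bonds broken (reactants):
  C–C: 1 × 336 = 336
  C–H: 6 × 403 = 2418
  C=C: 1 × 632 = 632
  H–F: 1 × 556 = 556
  Σ(broken) = 3942 kJ
Bonds formed (products):
  C–C: 2 × 336 = 672
  C–F: 1 × 504 = 504
  C–H: 7 × 403 = 2821
  Σ(formed) = 3997 kJ
ΔH = Σ(broken) − Σ(formed) = 3942 − 3997 = −55 kJ
For 5× the reaction as written: 5 × (−55) = −275 kJ

ΔH = −275 kJ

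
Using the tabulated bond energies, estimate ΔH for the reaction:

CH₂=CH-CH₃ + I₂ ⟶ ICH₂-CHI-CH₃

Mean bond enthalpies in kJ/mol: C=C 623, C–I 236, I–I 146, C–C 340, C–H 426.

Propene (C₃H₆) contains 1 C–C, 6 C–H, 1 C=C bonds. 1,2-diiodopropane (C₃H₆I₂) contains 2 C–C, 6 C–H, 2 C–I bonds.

Bonds broken (reactants):
  C–C: 1 × 340 = 340
  C–H: 6 × 426 = 2556
  C=C: 1 × 623 = 623
  I–I: 1 × 146 = 146
  Σ(broken) = 3665 kJ
Bonds formed (products):
  C–C: 2 × 340 = 680
  C–H: 6 × 426 = 2556
  C–I: 2 × 236 = 472
  Σ(formed) = 3708 kJ
ΔH = Σ(broken) − Σ(formed) = 3665 − 3708 = −43 kJ

ΔH ≈ −43 kJ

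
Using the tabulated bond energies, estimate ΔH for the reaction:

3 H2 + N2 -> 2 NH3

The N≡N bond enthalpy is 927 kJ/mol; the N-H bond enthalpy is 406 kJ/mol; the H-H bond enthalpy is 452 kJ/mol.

ΔH ≈ −153 kJ

Bonds broken (reactants):
  H-H: 3 × 452 = 1356
  N≡N: 1 × 927 = 927
  Σ(broken) = 2283 kJ
Bonds formed (products):
  N-H: 6 × 406 = 2436
  Σ(formed) = 2436 kJ
ΔH = Σ(broken) − Σ(formed) = 2283 − 2436 = −153 kJ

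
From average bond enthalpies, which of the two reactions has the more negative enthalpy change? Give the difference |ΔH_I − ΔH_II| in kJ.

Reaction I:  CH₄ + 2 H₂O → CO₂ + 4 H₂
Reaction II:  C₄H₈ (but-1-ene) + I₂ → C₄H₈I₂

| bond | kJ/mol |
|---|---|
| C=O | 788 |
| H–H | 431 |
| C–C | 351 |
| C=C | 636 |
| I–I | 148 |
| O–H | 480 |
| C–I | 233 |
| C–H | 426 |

Reaction I:
  Bonds broken (reactants):
    C–H: 4 × 426 = 1704
    O–H: 4 × 480 = 1920
    Σ(broken) = 3624 kJ
  Bonds formed (products):
    C=O: 2 × 788 = 1576
    H–H: 4 × 431 = 1724
    Σ(formed) = 3300 kJ
  ΔH_I = 3624 − 3300 = +324 kJ
Reaction II:
  Bonds broken (reactants):
    C–C: 2 × 351 = 702
    C–H: 8 × 426 = 3408
    C=C: 1 × 636 = 636
    I–I: 1 × 148 = 148
    Σ(broken) = 4894 kJ
  Bonds formed (products):
    C–C: 3 × 351 = 1053
    C–H: 8 × 426 = 3408
    C–I: 2 × 233 = 466
    Σ(formed) = 4927 kJ
  ΔH_II = 4894 − 4927 = −33 kJ
ΔH_I − ΔH_II = +357 kJ, so reaction II has the more negative ΔH; |ΔH_I − ΔH_II| = 357 kJ.

Reaction II, by 357 kJ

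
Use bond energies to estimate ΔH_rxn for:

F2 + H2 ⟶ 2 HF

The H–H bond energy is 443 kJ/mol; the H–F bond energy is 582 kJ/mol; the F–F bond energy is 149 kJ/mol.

ΔH ≈ −572 kJ

Bonds broken (reactants):
  F–F: 1 × 149 = 149
  H–H: 1 × 443 = 443
  Σ(broken) = 592 kJ
Bonds formed (products):
  H–F: 2 × 582 = 1164
  Σ(formed) = 1164 kJ
ΔH = Σ(broken) − Σ(formed) = 592 − 1164 = −572 kJ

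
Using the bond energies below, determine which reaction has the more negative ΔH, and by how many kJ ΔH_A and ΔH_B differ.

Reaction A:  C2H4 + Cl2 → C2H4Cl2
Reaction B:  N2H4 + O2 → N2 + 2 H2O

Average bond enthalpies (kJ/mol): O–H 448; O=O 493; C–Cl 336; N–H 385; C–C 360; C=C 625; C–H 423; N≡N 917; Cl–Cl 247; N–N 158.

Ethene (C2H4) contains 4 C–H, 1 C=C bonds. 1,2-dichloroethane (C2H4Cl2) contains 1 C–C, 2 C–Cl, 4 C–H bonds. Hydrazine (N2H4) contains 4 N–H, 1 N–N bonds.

Reaction A:
  Bonds broken (reactants):
    C–H: 4 × 423 = 1692
    C=C: 1 × 625 = 625
    Cl–Cl: 1 × 247 = 247
    Σ(broken) = 2564 kJ
  Bonds formed (products):
    C–C: 1 × 360 = 360
    C–Cl: 2 × 336 = 672
    C–H: 4 × 423 = 1692
    Σ(formed) = 2724 kJ
  ΔH_A = 2564 − 2724 = −160 kJ
Reaction B:
  Bonds broken (reactants):
    N–H: 4 × 385 = 1540
    N–N: 1 × 158 = 158
    O=O: 1 × 493 = 493
    Σ(broken) = 2191 kJ
  Bonds formed (products):
    N≡N: 1 × 917 = 917
    O–H: 4 × 448 = 1792
    Σ(formed) = 2709 kJ
  ΔH_B = 2191 − 2709 = −518 kJ
ΔH_A − ΔH_B = +358 kJ, so reaction B has the more negative ΔH; |ΔH_A − ΔH_B| = 358 kJ.

Reaction B, by 358 kJ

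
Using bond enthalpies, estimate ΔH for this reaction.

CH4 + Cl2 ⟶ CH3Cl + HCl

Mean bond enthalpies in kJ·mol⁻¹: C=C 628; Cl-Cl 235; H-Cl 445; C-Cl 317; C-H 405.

Bonds broken (reactants):
  C-H: 4 × 405 = 1620
  Cl-Cl: 1 × 235 = 235
  Σ(broken) = 1855 kJ
Bonds formed (products):
  C-Cl: 1 × 317 = 317
  C-H: 3 × 405 = 1215
  H-Cl: 1 × 445 = 445
  Σ(formed) = 1977 kJ
ΔH = Σ(broken) − Σ(formed) = 1855 − 1977 = −122 kJ

ΔH ≈ −122 kJ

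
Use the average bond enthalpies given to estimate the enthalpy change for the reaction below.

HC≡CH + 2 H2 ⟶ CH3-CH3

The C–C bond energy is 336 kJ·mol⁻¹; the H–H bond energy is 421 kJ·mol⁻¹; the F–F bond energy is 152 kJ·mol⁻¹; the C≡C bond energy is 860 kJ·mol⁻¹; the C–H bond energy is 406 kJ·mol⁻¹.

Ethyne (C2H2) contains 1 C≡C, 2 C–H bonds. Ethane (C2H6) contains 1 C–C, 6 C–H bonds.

ΔH ≈ −258 kJ

Bonds broken (reactants):
  C≡C: 1 × 860 = 860
  C–H: 2 × 406 = 812
  H–H: 2 × 421 = 842
  Σ(broken) = 2514 kJ
Bonds formed (products):
  C–C: 1 × 336 = 336
  C–H: 6 × 406 = 2436
  Σ(formed) = 2772 kJ
ΔH = Σ(broken) − Σ(formed) = 2514 − 2772 = −258 kJ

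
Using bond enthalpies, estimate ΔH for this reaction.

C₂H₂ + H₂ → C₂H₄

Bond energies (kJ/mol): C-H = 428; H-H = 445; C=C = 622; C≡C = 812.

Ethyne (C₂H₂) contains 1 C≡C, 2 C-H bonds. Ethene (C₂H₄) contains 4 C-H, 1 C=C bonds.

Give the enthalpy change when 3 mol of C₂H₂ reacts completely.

ΔH = −663 kJ

Bonds broken (reactants):
  C≡C: 1 × 812 = 812
  C-H: 2 × 428 = 856
  H-H: 1 × 445 = 445
  Σ(broken) = 2113 kJ
Bonds formed (products):
  C-H: 4 × 428 = 1712
  C=C: 1 × 622 = 622
  Σ(formed) = 2334 kJ
ΔH = Σ(broken) − Σ(formed) = 2113 − 2334 = −221 kJ
For 3× the reaction as written: 3 × (−221) = −663 kJ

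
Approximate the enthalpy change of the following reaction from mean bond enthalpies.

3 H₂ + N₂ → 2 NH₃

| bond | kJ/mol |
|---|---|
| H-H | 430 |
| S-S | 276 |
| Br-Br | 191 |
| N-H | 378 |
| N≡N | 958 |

Bonds broken (reactants):
  H-H: 3 × 430 = 1290
  N≡N: 1 × 958 = 958
  Σ(broken) = 2248 kJ
Bonds formed (products):
  N-H: 6 × 378 = 2268
  Σ(formed) = 2268 kJ
ΔH = Σ(broken) − Σ(formed) = 2248 − 2268 = −20 kJ

ΔH ≈ −20 kJ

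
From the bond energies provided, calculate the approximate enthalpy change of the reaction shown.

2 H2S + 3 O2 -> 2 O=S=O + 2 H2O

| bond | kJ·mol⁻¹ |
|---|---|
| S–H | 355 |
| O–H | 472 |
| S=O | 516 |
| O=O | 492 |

ΔH ≈ −1056 kJ

Bonds broken (reactants):
  O=O: 3 × 492 = 1476
  S–H: 4 × 355 = 1420
  Σ(broken) = 2896 kJ
Bonds formed (products):
  O–H: 4 × 472 = 1888
  S=O: 4 × 516 = 2064
  Σ(formed) = 3952 kJ
ΔH = Σ(broken) − Σ(formed) = 2896 − 3952 = −1056 kJ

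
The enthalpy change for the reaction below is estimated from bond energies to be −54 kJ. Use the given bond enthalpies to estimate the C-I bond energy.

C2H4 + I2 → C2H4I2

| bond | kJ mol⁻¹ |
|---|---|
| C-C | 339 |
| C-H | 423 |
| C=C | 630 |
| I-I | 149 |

D(C-I) ≈ 247 kJ/mol

Let D be the C-I bond energy.
Σ(broken) = 4×423 + 1×630 + 1×149 = 2471
Σ(formed) = 1×339 + 4×423 + 2×D = 2031 + 2D
ΔH = Σ(broken) − Σ(formed) = (2471) − (2031 + 2D) = +440 − 2D
Setting this equal to −54 kJ gives 2D = 494, so D = 247 kJ/mol.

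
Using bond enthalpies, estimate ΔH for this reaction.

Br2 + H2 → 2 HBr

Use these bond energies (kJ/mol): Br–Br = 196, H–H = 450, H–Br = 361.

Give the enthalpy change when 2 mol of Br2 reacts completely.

ΔH = −152 kJ

Bonds broken (reactants):
  Br–Br: 1 × 196 = 196
  H–H: 1 × 450 = 450
  Σ(broken) = 646 kJ
Bonds formed (products):
  H–Br: 2 × 361 = 722
  Σ(formed) = 722 kJ
ΔH = Σ(broken) − Σ(formed) = 646 − 722 = −76 kJ
For 2× the reaction as written: 2 × (−76) = −152 kJ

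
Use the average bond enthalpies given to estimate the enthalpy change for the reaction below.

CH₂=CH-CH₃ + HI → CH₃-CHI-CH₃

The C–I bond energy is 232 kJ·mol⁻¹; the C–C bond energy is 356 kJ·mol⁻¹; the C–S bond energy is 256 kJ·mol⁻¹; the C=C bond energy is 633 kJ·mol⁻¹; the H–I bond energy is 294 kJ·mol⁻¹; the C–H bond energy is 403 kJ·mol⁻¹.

Bonds broken (reactants):
  C–C: 1 × 356 = 356
  C–H: 6 × 403 = 2418
  C=C: 1 × 633 = 633
  H–I: 1 × 294 = 294
  Σ(broken) = 3701 kJ
Bonds formed (products):
  C–C: 2 × 356 = 712
  C–H: 7 × 403 = 2821
  C–I: 1 × 232 = 232
  Σ(formed) = 3765 kJ
ΔH = Σ(broken) − Σ(formed) = 3701 − 3765 = −64 kJ

ΔH ≈ −64 kJ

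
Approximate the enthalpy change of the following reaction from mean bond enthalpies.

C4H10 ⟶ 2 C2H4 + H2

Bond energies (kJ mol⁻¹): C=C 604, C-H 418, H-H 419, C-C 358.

Bonds broken (reactants):
  C-C: 3 × 358 = 1074
  C-H: 10 × 418 = 4180
  Σ(broken) = 5254 kJ
Bonds formed (products):
  C-H: 8 × 418 = 3344
  C=C: 2 × 604 = 1208
  H-H: 1 × 419 = 419
  Σ(formed) = 4971 kJ
ΔH = Σ(broken) − Σ(formed) = 5254 − 4971 = +283 kJ

ΔH ≈ +283 kJ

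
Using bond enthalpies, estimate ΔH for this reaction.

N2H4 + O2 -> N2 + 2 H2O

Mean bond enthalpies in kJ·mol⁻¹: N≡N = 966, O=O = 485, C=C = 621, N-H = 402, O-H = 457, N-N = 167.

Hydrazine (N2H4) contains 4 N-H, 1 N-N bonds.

Bonds broken (reactants):
  N-H: 4 × 402 = 1608
  N-N: 1 × 167 = 167
  O=O: 1 × 485 = 485
  Σ(broken) = 2260 kJ
Bonds formed (products):
  N≡N: 1 × 966 = 966
  O-H: 4 × 457 = 1828
  Σ(formed) = 2794 kJ
ΔH = Σ(broken) − Σ(formed) = 2260 − 2794 = −534 kJ

ΔH ≈ −534 kJ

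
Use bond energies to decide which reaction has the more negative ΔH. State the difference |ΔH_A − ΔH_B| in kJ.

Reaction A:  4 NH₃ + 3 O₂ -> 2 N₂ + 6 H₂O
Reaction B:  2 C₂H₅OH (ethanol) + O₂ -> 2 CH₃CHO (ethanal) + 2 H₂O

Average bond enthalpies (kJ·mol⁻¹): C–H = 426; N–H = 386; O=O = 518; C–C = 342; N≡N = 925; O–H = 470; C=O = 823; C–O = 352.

Reaction A:
  Bonds broken (reactants):
    N–H: 12 × 386 = 4632
    O=O: 3 × 518 = 1554
    Σ(broken) = 6186 kJ
  Bonds formed (products):
    N≡N: 2 × 925 = 1850
    O–H: 12 × 470 = 5640
    Σ(formed) = 7490 kJ
  ΔH_A = 6186 − 7490 = −1304 kJ
Reaction B:
  Bonds broken (reactants):
    C–C: 2 × 342 = 684
    C–H: 10 × 426 = 4260
    C–O: 2 × 352 = 704
    O–H: 2 × 470 = 940
    O=O: 1 × 518 = 518
    Σ(broken) = 7106 kJ
  Bonds formed (products):
    C–C: 2 × 342 = 684
    C–H: 8 × 426 = 3408
    C=O: 2 × 823 = 1646
    O–H: 4 × 470 = 1880
    Σ(formed) = 7618 kJ
  ΔH_B = 7106 − 7618 = −512 kJ
ΔH_A − ΔH_B = −792 kJ, so reaction A has the more negative ΔH; |ΔH_A − ΔH_B| = 792 kJ.

Reaction A, by 792 kJ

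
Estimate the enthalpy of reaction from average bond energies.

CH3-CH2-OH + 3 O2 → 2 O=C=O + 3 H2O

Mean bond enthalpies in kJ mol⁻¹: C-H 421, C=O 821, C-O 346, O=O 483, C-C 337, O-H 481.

ΔH ≈ −1452 kJ

Bonds broken (reactants):
  C-C: 1 × 337 = 337
  C-H: 5 × 421 = 2105
  C-O: 1 × 346 = 346
  O-H: 1 × 481 = 481
  O=O: 3 × 483 = 1449
  Σ(broken) = 4718 kJ
Bonds formed (products):
  C=O: 4 × 821 = 3284
  O-H: 6 × 481 = 2886
  Σ(formed) = 6170 kJ
ΔH = Σ(broken) − Σ(formed) = 4718 − 6170 = −1452 kJ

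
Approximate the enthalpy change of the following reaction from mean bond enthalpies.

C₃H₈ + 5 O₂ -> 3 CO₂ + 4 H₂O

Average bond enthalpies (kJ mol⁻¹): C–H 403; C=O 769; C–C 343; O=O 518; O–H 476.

ΔH ≈ −1922 kJ

Bonds broken (reactants):
  C–C: 2 × 343 = 686
  C–H: 8 × 403 = 3224
  O=O: 5 × 518 = 2590
  Σ(broken) = 6500 kJ
Bonds formed (products):
  C=O: 6 × 769 = 4614
  O–H: 8 × 476 = 3808
  Σ(formed) = 8422 kJ
ΔH = Σ(broken) − Σ(formed) = 6500 − 8422 = −1922 kJ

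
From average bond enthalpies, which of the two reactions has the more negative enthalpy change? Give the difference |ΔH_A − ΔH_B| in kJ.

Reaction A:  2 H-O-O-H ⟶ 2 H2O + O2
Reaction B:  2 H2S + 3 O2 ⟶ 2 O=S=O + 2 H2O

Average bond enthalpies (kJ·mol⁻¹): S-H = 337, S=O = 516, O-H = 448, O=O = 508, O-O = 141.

Reaction B, by 758 kJ

Reaction A:
  Bonds broken (reactants):
    O-H: 4 × 448 = 1792
    O-O: 2 × 141 = 282
    Σ(broken) = 2074 kJ
  Bonds formed (products):
    O-H: 4 × 448 = 1792
    O=O: 1 × 508 = 508
    Σ(formed) = 2300 kJ
  ΔH_A = 2074 − 2300 = −226 kJ
Reaction B:
  Bonds broken (reactants):
    O=O: 3 × 508 = 1524
    S-H: 4 × 337 = 1348
    Σ(broken) = 2872 kJ
  Bonds formed (products):
    O-H: 4 × 448 = 1792
    S=O: 4 × 516 = 2064
    Σ(formed) = 3856 kJ
  ΔH_B = 2872 − 3856 = −984 kJ
ΔH_A − ΔH_B = +758 kJ, so reaction B has the more negative ΔH; |ΔH_A − ΔH_B| = 758 kJ.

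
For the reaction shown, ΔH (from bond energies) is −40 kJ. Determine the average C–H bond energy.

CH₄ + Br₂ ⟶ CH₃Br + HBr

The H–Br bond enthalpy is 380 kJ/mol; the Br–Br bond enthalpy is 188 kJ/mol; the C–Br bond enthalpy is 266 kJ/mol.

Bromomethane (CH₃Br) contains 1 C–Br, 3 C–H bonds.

Let D be the C–H bond energy.
Σ(broken) = 1×188 + 4×D = 188 + 4D
Σ(formed) = 1×266 + 3×D + 1×380 = 646 + 3D
ΔH = Σ(broken) − Σ(formed) = (188 + 4D) − (646 + 3D) = −458 + D
Setting this equal to −40 kJ gives D = 418 kJ/mol.

D(C–H) ≈ 418 kJ/mol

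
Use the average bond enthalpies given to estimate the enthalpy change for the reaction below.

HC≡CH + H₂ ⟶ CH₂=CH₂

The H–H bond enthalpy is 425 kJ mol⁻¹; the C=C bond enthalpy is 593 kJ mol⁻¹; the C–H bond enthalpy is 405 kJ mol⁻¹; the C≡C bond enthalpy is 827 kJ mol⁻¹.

ΔH ≈ −151 kJ

Bonds broken (reactants):
  C≡C: 1 × 827 = 827
  C–H: 2 × 405 = 810
  H–H: 1 × 425 = 425
  Σ(broken) = 2062 kJ
Bonds formed (products):
  C–H: 4 × 405 = 1620
  C=C: 1 × 593 = 593
  Σ(formed) = 2213 kJ
ΔH = Σ(broken) − Σ(formed) = 2062 − 2213 = −151 kJ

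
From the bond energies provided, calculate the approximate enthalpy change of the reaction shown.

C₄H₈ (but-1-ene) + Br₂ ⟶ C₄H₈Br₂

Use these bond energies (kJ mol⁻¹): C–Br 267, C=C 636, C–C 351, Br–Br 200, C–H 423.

Bonds broken (reactants):
  Br–Br: 1 × 200 = 200
  C–C: 2 × 351 = 702
  C–H: 8 × 423 = 3384
  C=C: 1 × 636 = 636
  Σ(broken) = 4922 kJ
Bonds formed (products):
  C–Br: 2 × 267 = 534
  C–C: 3 × 351 = 1053
  C–H: 8 × 423 = 3384
  Σ(formed) = 4971 kJ
ΔH = Σ(broken) − Σ(formed) = 4922 − 4971 = −49 kJ

ΔH ≈ −49 kJ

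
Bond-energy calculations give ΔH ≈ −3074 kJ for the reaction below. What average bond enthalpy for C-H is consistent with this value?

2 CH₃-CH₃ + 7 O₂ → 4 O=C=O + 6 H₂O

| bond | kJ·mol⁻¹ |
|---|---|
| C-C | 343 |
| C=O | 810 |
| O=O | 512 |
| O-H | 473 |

D(C-H) ≈ 401 kJ/mol

Let D be the C-H bond energy.
Σ(broken) = 2×343 + 12×D + 7×512 = 4270 + 12D
Σ(formed) = 8×810 + 12×473 = 12156
ΔH = Σ(broken) − Σ(formed) = (4270 + 12D) − (12156) = −7886 + 12D
Setting this equal to −3074 kJ gives 12D = 4812, so D = 401 kJ/mol.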